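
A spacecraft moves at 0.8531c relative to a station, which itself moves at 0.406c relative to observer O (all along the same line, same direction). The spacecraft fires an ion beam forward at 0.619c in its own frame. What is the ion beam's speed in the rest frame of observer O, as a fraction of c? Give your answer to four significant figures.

Compose velocities in two stages. Stage 1 (into S'): u₁ = (0.619+0.8531)/(1+0.619×0.8531) = 0.96337.
Stage 2 (into S): u = (0.96337+0.406)/(1+0.96337×0.406) = 0.98436, so the speed is 0.9844c.

0.9844c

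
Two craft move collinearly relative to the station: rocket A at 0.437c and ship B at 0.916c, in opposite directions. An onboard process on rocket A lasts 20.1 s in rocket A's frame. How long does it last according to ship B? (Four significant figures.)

The velocity of rocket A relative to ship B is (0.437 + 0.916)c / (1 + 0.437×0.916) = 0.96623c; relative speed 0.96623c.
γ for this relative speed: γ = 1/√(1 − 0.9336) = 3.8808.
Rocket A's interval is proper; time dilation gives Δt_B = γΔτ = 3.8808 × 20.1 s = 78.00 s.

78.00 s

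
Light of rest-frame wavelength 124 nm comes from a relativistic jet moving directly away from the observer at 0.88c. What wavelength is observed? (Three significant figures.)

491 nm

Relativistic Doppler for wavelength: λ_obs = λ_src · √((1+β)/(1−β)).
With β = 0.88: factor = √(1.88/0.12) = 3.9581.
λ_obs = 124 × 3.9581 = 491 nm.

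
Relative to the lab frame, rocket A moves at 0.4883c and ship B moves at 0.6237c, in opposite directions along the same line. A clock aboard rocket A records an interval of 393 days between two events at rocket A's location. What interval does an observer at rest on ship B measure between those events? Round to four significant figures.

Speed of rocket A in ship B's frame: u = (v_A + v_B)/(1 + v_A v_B/c²) = (0.4883 + 0.6237)/(1 + 0.4883×0.6237) = 1.112/1.30455271 = 0.8524; |u| = 0.8524c.
At |u| = 0.8524c, γ = (1 − 0.726586)^(−1/2) = 1.9124.
Rocket A's interval is proper; time dilation gives Δt_B = γΔτ = 1.9124 × 393 days = 751.6 days.

751.6 days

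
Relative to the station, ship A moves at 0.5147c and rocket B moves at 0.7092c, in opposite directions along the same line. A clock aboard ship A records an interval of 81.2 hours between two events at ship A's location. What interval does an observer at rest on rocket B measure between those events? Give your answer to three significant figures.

183 hours

The velocity of ship A relative to rocket B is (0.5147 + 0.7092)c / (1 + 0.5147×0.7092) = 0.89661c; relative speed 0.89661c.
γ for this relative speed: γ = 1/√(1 − 0.803909) = 2.2582.
Ship A's interval is proper; time dilation gives Δt_B = γΔτ = 2.2582 × 81.2 hours = 183 hours.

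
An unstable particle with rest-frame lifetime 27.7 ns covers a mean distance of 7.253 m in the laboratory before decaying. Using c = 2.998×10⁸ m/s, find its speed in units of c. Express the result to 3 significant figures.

Let x = d/(cτ) = 7.253 m / (2.998×10⁸ m/s × 2.770×10^-8 s) = 0.87339. Since d = βγcτ, x = βγ = β/√(1−β²).
Solving: β² = x²/(1+x²) = 0.76281/1.76281 = 0.432724, so β = 0.658.

0.658c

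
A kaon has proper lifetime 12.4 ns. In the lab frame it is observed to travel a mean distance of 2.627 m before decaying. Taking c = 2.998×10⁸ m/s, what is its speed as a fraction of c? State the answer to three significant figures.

d = βγcτ ⇒ βγ = d/(cτ) = 2.627 m / (3.71752 m) = 0.70665.
β = (βγ)/√(1+(βγ)²) = 0.70665/√1.499354 = 0.577.

0.577c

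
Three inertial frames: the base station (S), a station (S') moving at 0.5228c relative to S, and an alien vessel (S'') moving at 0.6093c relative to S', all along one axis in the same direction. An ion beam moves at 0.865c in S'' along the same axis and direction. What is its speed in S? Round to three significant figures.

Apply u = (u'+v)/(1+u'v) twice. Ion beam in the station frame: (0.865+0.6093)/(1+0.865·0.6093) = 1.4743/1.5270445 = 0.96546c.
That velocity, transformed to the rest frame of the base station: (0.96546+0.5228)/(1+0.96546·0.5228) = 1.48826/1.504742488 = 0.98905c.

0.989c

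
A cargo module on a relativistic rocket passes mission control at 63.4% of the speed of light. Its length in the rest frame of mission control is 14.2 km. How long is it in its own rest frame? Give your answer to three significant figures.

γ = 1/√(1 − β²) = 1/√(1 − 0.401956) = 1/√0.598044 = 1/0.773333 = 1.2931.
Proper length: L₀ = γ·L = 1.2931 × 14.2 = 18.4 km.

18.4 km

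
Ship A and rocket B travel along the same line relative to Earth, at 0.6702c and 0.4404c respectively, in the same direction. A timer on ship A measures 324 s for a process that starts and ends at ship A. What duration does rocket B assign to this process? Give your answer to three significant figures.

343 s

Speed of ship A in rocket B's frame: u = (v_A − v_B)/(1 − v_A v_B/c²) = (0.6702 − 0.4404)/(1 − 0.6702×0.4404) = 0.2298/0.70484392 = 0.32603; |u| = 0.32603c.
γ for this relative speed: γ = 1/√(1 − 0.106296) = 1.0578.
Ship A's interval is proper; time dilation gives Δt_B = γΔτ = 1.0578 × 324 s = 343 s.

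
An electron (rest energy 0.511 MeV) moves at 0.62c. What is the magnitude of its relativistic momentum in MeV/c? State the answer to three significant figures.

β² = 0.3844, so γ = 1/√0.6156 = 1.2745.
Momentum: p = γβ·mc = 1.2745 × 0.62 × 0.511 MeV/c = 0.404 MeV/c.

0.404 MeV/c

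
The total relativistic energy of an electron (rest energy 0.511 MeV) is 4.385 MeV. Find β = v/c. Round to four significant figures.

0.9932

Total energy E = γmc² gives γ = 4.385/0.511 = 8.5812.
Hence β = √(1 − 1/γ²) = √(1 − 0.0135801) = √0.9864199 = 0.9932.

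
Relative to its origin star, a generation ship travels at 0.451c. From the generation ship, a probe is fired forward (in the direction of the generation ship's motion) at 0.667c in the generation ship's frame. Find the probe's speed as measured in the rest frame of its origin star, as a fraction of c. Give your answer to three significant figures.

0.859c

In units of c, u = (u' + v)/(1 + u'v) with u' = 0.667 and v = 0.451.
Numerator: 0.667 + 0.451 = 1.118. Denominator: 1 + (0.667)(0.451) = 1.300817.
u = 1.118/1.300817 = 0.85946, so the speed is 0.859c.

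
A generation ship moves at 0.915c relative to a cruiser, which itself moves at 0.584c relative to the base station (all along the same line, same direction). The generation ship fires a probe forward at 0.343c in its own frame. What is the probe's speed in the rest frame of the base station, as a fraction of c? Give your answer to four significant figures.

0.9887c

Apply u = (u'+v)/(1+u'v) twice. Probe in the cruiser frame: (0.343+0.915)/(1+0.343·0.915) = 1.258/1.313845 = 0.95749c.
That velocity, transformed to the rest frame of the base station: (0.95749+0.584)/(1+0.95749·0.584) = 1.54149/1.55917416 = 0.98866c.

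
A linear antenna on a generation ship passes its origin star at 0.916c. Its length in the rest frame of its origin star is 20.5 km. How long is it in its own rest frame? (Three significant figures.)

51.1 km

β² = 0.839056, so γ = 1/√0.160944 = 2.4927.
Proper length: L₀ = γ·L = 2.4927 × 20.5 = 51.1 km.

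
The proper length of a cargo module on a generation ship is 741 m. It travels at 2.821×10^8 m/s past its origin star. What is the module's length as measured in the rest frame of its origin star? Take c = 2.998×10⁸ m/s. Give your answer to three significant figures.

251 m

β = v/c = (2.821×10^8 m/s)/(2.998×10⁸ m/s) = 0.940961.
Lorentz factor: γ = (1 − 0.8854076)^(−1/2) = 2.9541.
Length contraction: L = L₀/γ = 741/2.9541 = 251 m.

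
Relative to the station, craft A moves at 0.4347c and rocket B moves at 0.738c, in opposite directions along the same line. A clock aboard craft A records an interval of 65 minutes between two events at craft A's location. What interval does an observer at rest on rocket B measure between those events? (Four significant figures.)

Speed of craft A in rocket B's frame: u = (v_A + v_B)/(1 + v_A v_B/c²) = (0.4347 + 0.738)/(1 + 0.4347×0.738) = 1.1727/1.3208086 = 0.88787; |u| = 0.88787c.
At |u| = 0.88787c, γ = (1 − 0.788313)^(−1/2) = 2.1735.
The clock on craft A records proper time, so rocket B measures Δt = γΔτ = 2.1735 × 65 = 141.3 minutes.

141.3 minutes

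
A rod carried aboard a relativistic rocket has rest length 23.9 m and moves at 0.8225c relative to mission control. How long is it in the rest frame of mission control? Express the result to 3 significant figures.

With β = 0.8225, γ = 1/√(1 − 0.8225²) = 1/√0.32349375 = 1.7582.
Along the direction of motion the measured length is L₀/γ = 23.9/1.7582 = 13.6 m.

13.6 m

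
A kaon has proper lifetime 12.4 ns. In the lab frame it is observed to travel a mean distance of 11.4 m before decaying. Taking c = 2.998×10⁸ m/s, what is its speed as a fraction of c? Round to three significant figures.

d = βγcτ ⇒ βγ = d/(cτ) = 11.40 m / (3.71752 m) = 3.0666.
β = (βγ)/√(1+(βγ)²) = 3.0666/√10.40404 = 0.951.

0.951c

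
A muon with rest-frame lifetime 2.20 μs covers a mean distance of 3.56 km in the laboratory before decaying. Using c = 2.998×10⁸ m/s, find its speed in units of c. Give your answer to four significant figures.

0.9833c

Lab distance = (lab lifetime)·v = γτ·βc, so βγ = d/(cτ) = 3560/(2.998×10⁸ × 2.200×10^-6) = 5.3975.
With βγ = 5.3975: γ² = 1 + (βγ)² = 30.133, and β = (βγ)/γ = 5.3975/5.48935 = 0.9833.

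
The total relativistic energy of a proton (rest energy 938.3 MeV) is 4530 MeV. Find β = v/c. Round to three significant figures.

Total energy E = γmc² gives γ = 4530/938.3 = 4.8279.
Hence β = √(1 − 1/γ²) = √(1 − 0.0429026) = √0.9570974 = 0.978.

0.978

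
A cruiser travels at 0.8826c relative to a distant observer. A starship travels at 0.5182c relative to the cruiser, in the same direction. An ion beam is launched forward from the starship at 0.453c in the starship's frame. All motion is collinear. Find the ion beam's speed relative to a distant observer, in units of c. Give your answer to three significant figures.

0.985c

Apply u = (u'+v)/(1+u'v) twice. Ion beam in the cruiser frame: (0.453+0.5182)/(1+0.453·0.5182) = 0.9712/1.2347446 = 0.78656c.
That velocity, transformed to the rest frame of a distant observer: (0.78656+0.8826)/(1+0.78656·0.8826) = 1.66916/1.694217856 = 0.98521c.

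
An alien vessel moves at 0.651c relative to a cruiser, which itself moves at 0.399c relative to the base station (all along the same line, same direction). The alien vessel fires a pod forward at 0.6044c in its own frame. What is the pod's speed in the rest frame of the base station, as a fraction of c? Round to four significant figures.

Compose velocities in two stages. Stage 1 (into S'): u₁ = (0.6044+0.651)/(1+0.6044×0.651) = 0.90092.
Stage 2 (into S): u = (0.90092+0.399)/(1+0.90092×0.399) = 0.9562, so the speed is 0.9562c.

0.9562c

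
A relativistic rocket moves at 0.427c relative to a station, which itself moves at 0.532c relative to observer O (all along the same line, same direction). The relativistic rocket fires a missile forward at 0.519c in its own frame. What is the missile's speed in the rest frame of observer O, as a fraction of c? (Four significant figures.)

Compose velocities in two stages. Stage 1 (into S'): u₁ = (0.519+0.427)/(1+0.519×0.427) = 0.77439.
Stage 2 (into S): u = (0.77439+0.532)/(1+0.77439×0.532) = 0.92522, so the speed is 0.9252c.

0.9252c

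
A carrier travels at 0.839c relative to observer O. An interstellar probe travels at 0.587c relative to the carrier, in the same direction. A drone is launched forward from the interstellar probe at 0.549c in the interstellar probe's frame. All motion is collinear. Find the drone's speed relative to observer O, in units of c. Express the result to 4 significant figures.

Apply u = (u'+v)/(1+u'v) twice. Drone in the carrier frame: (0.549+0.587)/(1+0.549·0.587) = 1.136/1.322263 = 0.85913c.
That velocity, transformed to the rest frame of observer O: (0.85913+0.839)/(1+0.85913·0.839) = 1.69813/1.72081007 = 0.98682c.

0.9868c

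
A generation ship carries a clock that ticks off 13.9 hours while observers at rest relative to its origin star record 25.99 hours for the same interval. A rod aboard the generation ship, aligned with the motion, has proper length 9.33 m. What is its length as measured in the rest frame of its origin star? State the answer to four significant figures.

4.990 m

γ = Δt/Δτ = 25.99/13.9 = 1.86978.
L = L₀/γ = 9.33/1.86978 = 4.990 m.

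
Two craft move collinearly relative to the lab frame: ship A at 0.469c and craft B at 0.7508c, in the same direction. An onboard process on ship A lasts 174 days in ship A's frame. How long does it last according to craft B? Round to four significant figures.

Speed of ship A in craft B's frame: u = (v_A − v_B)/(1 − v_A v_B/c²) = (0.469 − 0.7508)/(1 − 0.469×0.7508) = −0.2818/0.6478748 = −0.43496; |u| = 0.43496c.
γ for this relative speed: γ = 1/√(1 − 0.18919) = 1.1106.
The clock on ship A records proper time, so craft B measures Δt = γΔτ = 1.1106 × 174 = 193.2 days.

193.2 days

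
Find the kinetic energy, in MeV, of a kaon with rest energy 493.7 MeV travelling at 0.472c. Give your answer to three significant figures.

γ = 1/√(1 − β²) = 1/√(1 − 0.222784) = 1/√0.777216 = 1/0.881599 = 1.1343.
Kinetic energy: K = (γ − 1)mc² = (1.1343 − 1) × 493.7 MeV = 0.1343 × 493.7 = 66.3 MeV.

66.3 MeV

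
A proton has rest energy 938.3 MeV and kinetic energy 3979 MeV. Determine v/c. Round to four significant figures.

0.9816

γ = 1 + K/(mc²) = 1 + 3979/938.3 = 5.2406.
β = √(1 − 1/γ²) = √(1 − 0.0364115) = √0.9635885 = 0.9816.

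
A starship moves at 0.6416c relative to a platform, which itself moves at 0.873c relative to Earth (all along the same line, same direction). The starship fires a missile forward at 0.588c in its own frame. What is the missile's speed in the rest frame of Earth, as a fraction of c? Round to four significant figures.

0.9923c

Compose velocities in two stages. Stage 1 (into S'): u₁ = (0.588+0.6416)/(1+0.588×0.6416) = 0.89279.
Stage 2 (into S): u = (0.89279+0.873)/(1+0.89279×0.873) = 0.99235, so the speed is 0.9923c.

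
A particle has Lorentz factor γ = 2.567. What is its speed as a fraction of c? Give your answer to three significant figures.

0.921c

β = √(1 − 1/γ²) = √(1 − 1/6.589489) = √0.848243 = 0.921.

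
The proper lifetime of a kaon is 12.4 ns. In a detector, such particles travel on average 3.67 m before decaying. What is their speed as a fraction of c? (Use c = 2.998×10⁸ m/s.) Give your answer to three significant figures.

Lab distance = (lab lifetime)·v = γτ·βc, so βγ = d/(cτ) = 3.670/(2.998×10⁸ × 1.240×10^-8) = 0.98722.
With βγ = 0.98722: γ² = 1 + (βγ)² = 1.974603, and β = (βγ)/γ = 0.98722/1.40521 = 0.703.

0.703c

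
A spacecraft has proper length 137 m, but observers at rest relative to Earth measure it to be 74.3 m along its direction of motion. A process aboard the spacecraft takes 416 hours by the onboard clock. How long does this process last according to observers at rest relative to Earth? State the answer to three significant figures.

767 hours

γ = L₀/L = 137/74.3 = 1.84388.
The same γ dilates the second interval: 1.84388 × 416 hours = 767 hours.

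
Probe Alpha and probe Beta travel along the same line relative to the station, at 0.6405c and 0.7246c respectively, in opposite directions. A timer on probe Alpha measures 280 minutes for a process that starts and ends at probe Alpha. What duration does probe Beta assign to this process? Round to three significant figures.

775 minutes

Transform probe Alpha's velocity into probe Beta's frame: (0.6405 + 0.7246)/(1 + 0.6405·0.7246) = 1.3651/1.4641063, so the relative speed is 0.93238c.
γ for this relative speed: γ = 1/√(1 − 0.869332) = 2.7664.
Probe Alpha's interval is proper; time dilation gives Δt_B = γΔτ = 2.7664 × 280 minutes = 775 minutes.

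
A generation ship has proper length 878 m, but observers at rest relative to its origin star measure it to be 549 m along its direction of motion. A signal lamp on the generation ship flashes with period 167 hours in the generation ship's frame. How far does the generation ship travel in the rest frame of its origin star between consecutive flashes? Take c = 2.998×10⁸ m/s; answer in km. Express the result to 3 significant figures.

2.25×10^11 km

From L = L₀/γ: γ = 878/549 = 1.59927.
β = √(1 − 1/γ²) = 0.7804. Lab-frame period = γτ = 1.59927×167 hours = 267.08 hours. Distance = βc × γτ = 0.7804 × 2.998×10⁸ m/s × 961488 s = 2.2495×10^14 m = 2.25×10^11 km.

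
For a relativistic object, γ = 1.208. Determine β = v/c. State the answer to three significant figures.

β = √(1 − 1/γ²) = √(1 − 1/1.459264) = √0.314723 = 0.561.

0.561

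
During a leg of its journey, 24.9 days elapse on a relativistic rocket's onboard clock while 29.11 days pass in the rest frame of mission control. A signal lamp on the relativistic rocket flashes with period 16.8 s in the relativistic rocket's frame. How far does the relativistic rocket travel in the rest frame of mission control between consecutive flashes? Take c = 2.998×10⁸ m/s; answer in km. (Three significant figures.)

3.05×10^6 km

The time-dilation ratio gives γ = 29.11/24.9 = 1.16908.
β = √(1 − 1/γ²) = 0.51801. Lab-frame period = γτ = 1.16908×16.8 s = 19.641 s. Distance = βc × γτ = 0.51801 × 2.998×10⁸ m/s × 19.641 s = 3.0502×10^9 m = 3.05×10^6 km.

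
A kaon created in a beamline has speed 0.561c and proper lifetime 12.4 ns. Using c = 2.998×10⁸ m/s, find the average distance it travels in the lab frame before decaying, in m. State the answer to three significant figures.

With β = 0.561, γ = 1/√(1 − 0.561²) = 1/√0.685279 = 1.208.
Lab-frame lifetime: Δt = γτ = 1.208 × 12.4 ns = 14.979 ns.
Distance: d = vΔt = 0.561 × 2.998×10⁸ m/s × 1.4979×10^-8 s = 2.52 m.

2.52 m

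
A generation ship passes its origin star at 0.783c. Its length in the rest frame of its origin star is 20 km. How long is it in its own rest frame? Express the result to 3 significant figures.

32.2 km

With β = 0.783, γ = 1/√(1 − 0.783²) = 1/√0.386911 = 1.6077.
Proper length: L₀ = γ·L = 1.6077 × 20 = 32.2 km.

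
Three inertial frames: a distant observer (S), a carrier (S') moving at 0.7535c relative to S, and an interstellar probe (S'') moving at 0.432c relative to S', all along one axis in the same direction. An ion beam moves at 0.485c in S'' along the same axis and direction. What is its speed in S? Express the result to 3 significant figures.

0.962c

First combine the ion beam and interstellar probe (S''→S'): u₁ = (0.485 + 0.432)/(1 + 0.485×0.432) = 0.917/1.20952 = 0.75815.
Then combine with the carrier (S'→S): u = (0.75815 + 0.7535)/(1 + 0.75815×0.7535) = 1.51165/1.571266025 = 0.96206.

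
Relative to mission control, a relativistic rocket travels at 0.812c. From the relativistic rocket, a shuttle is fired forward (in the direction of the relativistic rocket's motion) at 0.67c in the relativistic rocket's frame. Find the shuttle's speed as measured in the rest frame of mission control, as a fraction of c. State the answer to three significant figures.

0.960c

In units of c, u = (u' + v)/(1 + u'v) with u' = 0.67 and v = 0.812.
Numerator: 0.67 + 0.812 = 1.482. Denominator: 1 + (0.67)(0.812) = 1.54404.
u = 1.482/1.54404 = 0.95982, so the speed is 0.960c.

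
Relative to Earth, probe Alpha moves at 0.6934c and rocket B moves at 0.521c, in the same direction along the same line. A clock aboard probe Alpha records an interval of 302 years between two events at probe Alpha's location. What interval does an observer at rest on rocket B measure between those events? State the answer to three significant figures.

Speed of probe Alpha in rocket B's frame: u = (v_A − v_B)/(1 − v_A v_B/c²) = (0.6934 − 0.521)/(1 − 0.6934×0.521) = 0.1724/0.6387386 = 0.26991; |u| = 0.26991c.
γ for this relative speed: γ = 1/√(1 − 0.0728514) = 1.0385.
The clock on probe Alpha records proper time, so rocket B measures Δt = γΔτ = 1.0385 × 302 = 314 years.

314 years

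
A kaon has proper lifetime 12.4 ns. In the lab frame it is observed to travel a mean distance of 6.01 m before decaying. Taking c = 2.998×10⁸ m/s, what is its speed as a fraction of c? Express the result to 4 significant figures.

0.8505c

d = βγcτ ⇒ βγ = d/(cτ) = 6.010 m / (3.71752 m) = 1.6167.
β = (βγ)/√(1+(βγ)²) = 1.6167/√3.61372 = 0.8505.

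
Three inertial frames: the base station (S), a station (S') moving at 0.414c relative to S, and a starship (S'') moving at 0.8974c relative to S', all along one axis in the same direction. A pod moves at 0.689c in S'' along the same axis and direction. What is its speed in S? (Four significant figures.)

0.9918c

Apply u = (u'+v)/(1+u'v) twice. Pod in the station frame: (0.689+0.8974)/(1+0.689·0.8974) = 1.5864/1.6183086 = 0.98028c.
That velocity, transformed to the rest frame of the base station: (0.98028+0.414)/(1+0.98028·0.414) = 1.39428/1.40583592 = 0.99178c.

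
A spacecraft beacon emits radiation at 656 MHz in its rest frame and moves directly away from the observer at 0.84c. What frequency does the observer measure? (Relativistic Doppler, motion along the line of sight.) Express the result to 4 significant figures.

193.4 MHz

Relativistic Doppler (source moving away): f_obs = f_src · √((1−β)/(1+β)).
With β = 0.84: factor = √(0.16/1.84) = 0.29488.
f_obs = 656 × 0.29488 = 193.4 MHz.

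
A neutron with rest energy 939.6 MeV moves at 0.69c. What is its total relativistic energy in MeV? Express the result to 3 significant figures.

1300 MeV

Lorentz factor: γ = (1 − 0.4761)^(−1/2) = 1.3816.
Total energy: E = γmc² = 1.3816 × 939.6 MeV = 1300 MeV.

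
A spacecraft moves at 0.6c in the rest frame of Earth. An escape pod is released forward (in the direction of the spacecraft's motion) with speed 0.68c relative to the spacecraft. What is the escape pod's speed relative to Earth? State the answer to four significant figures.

0.9091c

In units of c, u = (u' + v)/(1 + u'v) with u' = 0.68 and v = 0.6.
Numerator: 0.68 + 0.6 = 1.28. Denominator: 1 + (0.68)(0.6) = 1.408.
u = 1.28/1.408 = 0.90909, so the speed is 0.9091c.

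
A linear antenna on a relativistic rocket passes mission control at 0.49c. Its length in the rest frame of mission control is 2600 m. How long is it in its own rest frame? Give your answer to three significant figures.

2980 m

γ = 1/√(1 − β²) = 1/√(1 − 0.2401) = 1/√0.7599 = 1/0.871722 = 1.1472.
Proper length: L₀ = γ·L = 1.1472 × 2600 = 2980 m.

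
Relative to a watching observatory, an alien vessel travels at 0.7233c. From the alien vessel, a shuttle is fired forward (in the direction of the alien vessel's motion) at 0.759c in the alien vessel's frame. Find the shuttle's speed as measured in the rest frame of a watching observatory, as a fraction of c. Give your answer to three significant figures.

In units of c, u = (u' + v)/(1 + u'v) with u' = 0.759 and v = 0.7233.
Numerator: 0.759 + 0.7233 = 1.4823. Denominator: 1 + (0.759)(0.7233) = 1.5489847.
u = 1.4823/1.5489847 = 0.95695, so the speed is 0.957c.

0.957c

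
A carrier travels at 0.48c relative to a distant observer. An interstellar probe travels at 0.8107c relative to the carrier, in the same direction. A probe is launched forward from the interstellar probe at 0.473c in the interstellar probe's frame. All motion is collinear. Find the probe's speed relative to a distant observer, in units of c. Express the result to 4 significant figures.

First combine the probe and interstellar probe (S''→S'): u₁ = (0.473 + 0.8107)/(1 + 0.473×0.8107) = 1.2837/1.3834611 = 0.92789.
Then combine with the carrier (S'→S): u = (0.92789 + 0.48)/(1 + 0.92789×0.48) = 1.40789/1.4453872 = 0.97406.

0.9741c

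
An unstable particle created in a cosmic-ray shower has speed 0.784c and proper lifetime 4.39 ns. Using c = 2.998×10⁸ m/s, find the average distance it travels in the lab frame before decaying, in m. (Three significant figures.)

β² = 0.614656, so γ = 1/√0.385344 = 1.6109.
Lab-frame lifetime: Δt = γτ = 1.6109 × 4.39 ns = 7.0719 ns.
Distance: d = vΔt = 0.784 × 2.998×10⁸ m/s × 7.0719×10^-9 s = 1.66 m.

1.66 m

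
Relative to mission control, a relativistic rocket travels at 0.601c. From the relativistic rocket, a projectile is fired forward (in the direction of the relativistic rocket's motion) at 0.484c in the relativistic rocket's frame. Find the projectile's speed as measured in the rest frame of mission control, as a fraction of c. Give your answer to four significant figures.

0.8405c

In units of c, u = (u' + v)/(1 + u'v) with u' = 0.484 and v = 0.601.
Numerator: 0.484 + 0.601 = 1.085. Denominator: 1 + (0.484)(0.601) = 1.290884.
u = 1.085/1.290884 = 0.84051, so the speed is 0.8405c.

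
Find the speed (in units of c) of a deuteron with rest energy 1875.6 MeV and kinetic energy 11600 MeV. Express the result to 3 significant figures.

0.990c

K = (γ−1)mc², so γ = 1 + 11600/1875.6 = 7.1847.
Then v/c = √(1 − γ⁻²) = √(1 − 0.0193724) = √0.9806276 = 0.990.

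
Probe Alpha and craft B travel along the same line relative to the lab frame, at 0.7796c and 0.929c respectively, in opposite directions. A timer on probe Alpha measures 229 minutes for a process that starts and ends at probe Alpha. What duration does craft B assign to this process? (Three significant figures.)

1700 minutes

The velocity of probe Alpha relative to craft B is (0.7796 + 0.929)c / (1 + 0.7796×0.929) = 0.99092c; relative speed 0.99092c.
At |u| = 0.99092c, γ = (1 − 0.981922)^(−1/2) = 7.4375.
The clock on probe Alpha records proper time, so craft B measures Δt = γΔτ = 7.4375 × 229 = 1700 minutes.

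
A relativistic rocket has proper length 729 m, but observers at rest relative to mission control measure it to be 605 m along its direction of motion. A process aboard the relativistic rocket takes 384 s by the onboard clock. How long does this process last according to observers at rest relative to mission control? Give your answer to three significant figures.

463 s

From L = L₀/γ: γ = 729/605 = 1.20496.
The same γ dilates the second interval: 1.20496 × 384 s = 463 s.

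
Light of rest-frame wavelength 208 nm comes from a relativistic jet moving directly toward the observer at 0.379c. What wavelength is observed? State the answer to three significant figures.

Relativistic Doppler for wavelength: λ_obs = λ_src · √((1−β)/(1+β)).
With β = 0.379: factor = √(0.621/1.379) = 0.67106.
λ_obs = 208 × 0.67106 = 140 nm.

140 nm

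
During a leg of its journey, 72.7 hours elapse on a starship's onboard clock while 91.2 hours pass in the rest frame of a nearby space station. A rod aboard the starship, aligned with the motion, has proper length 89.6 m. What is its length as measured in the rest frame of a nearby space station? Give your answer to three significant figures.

71.4 m

The time-dilation ratio gives γ = 91.2/72.7 = 1.25447.
The rod contracts by the same γ: 89.6 m / 1.25447 = 71.4 m.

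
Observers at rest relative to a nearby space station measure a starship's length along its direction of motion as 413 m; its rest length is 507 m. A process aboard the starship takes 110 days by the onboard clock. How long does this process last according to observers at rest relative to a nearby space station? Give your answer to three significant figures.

135 days

γ = L₀/L = 507/413 = 1.2276.
The same γ dilates the second interval: 1.2276 × 110 days = 135 days.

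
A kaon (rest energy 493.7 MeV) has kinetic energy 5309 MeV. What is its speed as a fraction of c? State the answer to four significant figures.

γ = 1 + K/(mc²) = 1 + 5309/493.7 = 11.753.
β = √(1 − 1/γ²) = √(1 − 0.0072394) = √0.9927606 = 0.9964.

0.9964c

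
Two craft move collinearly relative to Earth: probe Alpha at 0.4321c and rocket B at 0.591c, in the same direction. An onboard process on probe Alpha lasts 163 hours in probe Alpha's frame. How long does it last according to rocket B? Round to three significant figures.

167 hours

Speed of probe Alpha in rocket B's frame: u = (v_A − v_B)/(1 − v_A v_B/c²) = (0.4321 − 0.591)/(1 − 0.4321×0.591) = −0.1589/0.7446289 = −0.21339; |u| = 0.21339c.
γ for this relative speed: γ = 1/√(1 − 0.0455353) = 1.0236.
Probe Alpha's interval is proper; time dilation gives Δt_B = γΔτ = 1.0236 × 163 hours = 167 hours.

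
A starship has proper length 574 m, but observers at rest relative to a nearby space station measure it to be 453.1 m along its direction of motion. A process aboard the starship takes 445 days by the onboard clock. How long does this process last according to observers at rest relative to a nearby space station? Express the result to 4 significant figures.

563.7 days

From L = L₀/γ: γ = 574/453.1 = 1.26683.
The same γ dilates the second interval: 1.26683 × 445 days = 563.7 days.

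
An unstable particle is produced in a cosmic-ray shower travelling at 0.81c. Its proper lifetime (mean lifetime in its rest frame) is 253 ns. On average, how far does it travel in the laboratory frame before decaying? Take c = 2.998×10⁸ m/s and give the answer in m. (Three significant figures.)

Lorentz factor: γ = (1 − 0.6561)^(−1/2) = 1.7052.
Lab-frame lifetime: Δt = γτ = 1.7052 × 253 ns = 431.42 ns.
Distance: d = vΔt = 0.81 × 2.998×10⁸ m/s × 4.3142×10^-7 s = 105 m.

105 m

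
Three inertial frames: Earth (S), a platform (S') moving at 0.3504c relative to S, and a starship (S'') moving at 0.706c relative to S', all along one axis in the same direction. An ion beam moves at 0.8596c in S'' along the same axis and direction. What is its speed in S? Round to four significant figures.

0.9876c

Apply u = (u'+v)/(1+u'v) twice. Ion beam in the platform frame: (0.8596+0.706)/(1+0.8596·0.706) = 1.5656/1.6068776 = 0.97431c.
That velocity, transformed to the rest frame of Earth: (0.97431+0.3504)/(1+0.97431·0.3504) = 1.32471/1.341398224 = 0.98756c.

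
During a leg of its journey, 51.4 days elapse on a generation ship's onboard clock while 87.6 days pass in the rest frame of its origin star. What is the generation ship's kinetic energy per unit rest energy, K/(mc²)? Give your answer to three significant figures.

0.704

The time-dilation ratio gives γ = 87.6/51.4 = 1.70428.
K/(mc²) = γ − 1 = 1.70428 − 1 = 0.704.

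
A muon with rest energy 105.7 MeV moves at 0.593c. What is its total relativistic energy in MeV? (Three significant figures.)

Lorentz factor: γ = (1 − 0.351649)^(−1/2) = 1.2419.
Total energy: E = γmc² = 1.2419 × 105.7 MeV = 131 MeV.

131 MeV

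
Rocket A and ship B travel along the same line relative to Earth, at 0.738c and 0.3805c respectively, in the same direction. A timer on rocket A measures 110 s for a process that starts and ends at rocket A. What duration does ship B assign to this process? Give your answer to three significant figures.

Speed of rocket A in ship B's frame: u = (v_A − v_B)/(1 − v_A v_B/c²) = (0.738 − 0.3805)/(1 − 0.738×0.3805) = 0.3575/0.719191 = 0.49709; |u| = 0.49709c.
At |u| = 0.49709c, γ = (1 − 0.247098)^(−1/2) = 1.1525.
Rocket A's interval is proper; time dilation gives Δt_B = γΔτ = 1.1525 × 110 s = 127 s.

127 s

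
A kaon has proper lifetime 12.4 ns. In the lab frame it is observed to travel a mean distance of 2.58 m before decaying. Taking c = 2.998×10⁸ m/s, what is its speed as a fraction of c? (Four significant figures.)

0.5702c

d = βγcτ ⇒ βγ = d/(cτ) = 2.580 m / (3.71752 m) = 0.69401.
β = (βγ)/√(1+(βγ)²) = 0.69401/√1.48165 = 0.5702.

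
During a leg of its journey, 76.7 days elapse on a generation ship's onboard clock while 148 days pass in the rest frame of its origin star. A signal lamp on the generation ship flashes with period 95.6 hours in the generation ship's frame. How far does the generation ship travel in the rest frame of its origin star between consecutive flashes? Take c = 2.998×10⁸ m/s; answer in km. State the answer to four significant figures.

1.703×10^11 km

From Δt = γΔτ: γ = 148/76.7 = 1.9296.
β = √(1 − 1/γ²) = 0.85523. Lab-frame period = γτ = 1.9296×95.6 hours = 184.47 hours. Distance = βc × γτ = 0.85523 × 2.998×10⁸ m/s × 664092 s = 1.7027×10^14 m = 1.703×10^11 km.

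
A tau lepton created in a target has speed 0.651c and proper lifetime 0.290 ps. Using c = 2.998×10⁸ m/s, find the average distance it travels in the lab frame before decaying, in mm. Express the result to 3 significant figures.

0.0746 mm

With β = 0.651, γ = 1/√(1 − 0.651²) = 1/√0.576199 = 1.3174.
Lab-frame lifetime: Δt = γτ = 1.3174 × 0.290 ps = 0.38205 ps.
Distance: d = vΔt = 0.651 × 2.998×10⁸ m/s × 3.8205×10^-13 s = 7.46×10^-5 m = 0.0746 mm.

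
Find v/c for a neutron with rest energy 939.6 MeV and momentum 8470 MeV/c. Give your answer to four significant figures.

βγ = pc/(mc²) = 8470/939.6 = 9.0145.
Since γ² = 1 + (βγ)² = 82.2612, γ = √82.2612 = 9.0698, and β = (βγ)/γ = 9.0145/9.0698 = 0.9939.

0.9939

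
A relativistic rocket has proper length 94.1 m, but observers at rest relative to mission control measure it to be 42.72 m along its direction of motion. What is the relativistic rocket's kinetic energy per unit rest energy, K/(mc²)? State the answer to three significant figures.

γ = L₀/L = 94.1/42.72 = 2.20272.
K/(mc²) = γ − 1 = 2.20272 − 1 = 1.20.

1.20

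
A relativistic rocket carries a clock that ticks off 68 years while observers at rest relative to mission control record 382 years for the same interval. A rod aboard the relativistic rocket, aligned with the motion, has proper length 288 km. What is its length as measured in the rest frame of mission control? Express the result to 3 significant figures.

γ = Δt/Δτ = 382/68 = 5.61765.
L = L₀/γ = 288/5.61765 = 51.3 km.

51.3 km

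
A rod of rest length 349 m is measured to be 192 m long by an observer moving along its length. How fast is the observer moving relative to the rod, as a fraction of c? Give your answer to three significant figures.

Length contraction gives γ = L₀/L = 349/192 = 1.8177.
β = √(1 − 1/γ²) = √0.69734 = 0.835.

0.835c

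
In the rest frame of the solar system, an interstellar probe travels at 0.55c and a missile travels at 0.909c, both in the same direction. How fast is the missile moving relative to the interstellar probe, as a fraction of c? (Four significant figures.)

Transform to the interstellar probe's frame: u' = (u − v)/(1 − uv/c²).
u' = (0.909 − 0.55)/(1 − 0.909×0.55) = 0.359/0.50005 = 0.71793.
Speed in the interstellar probe's frame: 0.7179c (in the same direction).

0.7179c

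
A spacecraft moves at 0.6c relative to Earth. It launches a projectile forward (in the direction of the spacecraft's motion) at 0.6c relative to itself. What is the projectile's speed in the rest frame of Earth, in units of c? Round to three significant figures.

0.882c

Relativistic velocity addition: u = (u' + v)/(1 + u'v/c²), with u' = 0.6c and v = 0.6c.
Numerator: 0.6 + 0.6 = 1.2. Denominator: 1 + (0.6)(0.6) = 1.36.
u = 1.2/1.36 = 0.88235, so the speed is 0.882c.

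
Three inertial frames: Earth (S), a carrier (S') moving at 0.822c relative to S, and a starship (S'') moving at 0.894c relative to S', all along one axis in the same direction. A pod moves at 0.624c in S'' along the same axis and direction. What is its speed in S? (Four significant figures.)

First combine the pod and starship (S''→S'): u₁ = (0.624 + 0.894)/(1 + 0.624×0.894) = 1.518/1.557856 = 0.97442.
Then combine with the carrier (S'→S): u = (0.97442 + 0.822)/(1 + 0.97442×0.822) = 1.79642/1.80097324 = 0.99747.

0.9975c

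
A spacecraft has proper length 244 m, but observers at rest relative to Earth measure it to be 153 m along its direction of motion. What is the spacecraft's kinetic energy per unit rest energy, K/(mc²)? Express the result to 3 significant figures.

From L = L₀/γ: γ = 244/153 = 1.59477.
K/(mc²) = γ − 1 = 1.59477 − 1 = 0.595.

0.595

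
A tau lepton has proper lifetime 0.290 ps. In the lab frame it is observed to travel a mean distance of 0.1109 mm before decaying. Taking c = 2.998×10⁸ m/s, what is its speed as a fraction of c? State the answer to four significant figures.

Let x = d/(cτ) = 1.109×10^-4 m / (2.998×10⁸ m/s × 2.900×10^-13 s) = 1.2756. Since d = βγcτ, x = βγ = β/√(1−β²).
Solving: β² = x²/(1+x²) = 1.62716/2.62716 = 0.619361, so β = 0.7870.

0.7870c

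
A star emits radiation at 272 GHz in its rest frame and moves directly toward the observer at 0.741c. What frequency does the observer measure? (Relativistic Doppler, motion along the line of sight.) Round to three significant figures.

705 GHz

Relativistic Doppler (source moving toward): f_obs = f_src · √((1+β)/(1−β)).
With β = 0.741: factor = √(1.741/0.259) = 2.5927.
f_obs = 272 × 2.5927 = 705 GHz.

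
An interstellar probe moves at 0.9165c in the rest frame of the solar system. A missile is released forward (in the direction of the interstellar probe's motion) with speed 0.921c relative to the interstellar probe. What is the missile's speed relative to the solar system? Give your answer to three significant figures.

0.996c

In units of c, u = (u' + v)/(1 + u'v) with u' = 0.921 and v = 0.9165.
Numerator: 0.921 + 0.9165 = 1.8375. Denominator: 1 + (0.921)(0.9165) = 1.8440965.
u = 1.8375/1.8440965 = 0.99642, so the speed is 0.996c.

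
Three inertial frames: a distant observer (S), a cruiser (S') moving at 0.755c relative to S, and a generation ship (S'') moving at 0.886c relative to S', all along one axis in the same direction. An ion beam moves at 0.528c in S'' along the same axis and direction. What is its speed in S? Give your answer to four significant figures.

0.9948c

First combine the ion beam and generation ship (S''→S'): u₁ = (0.528 + 0.886)/(1 + 0.528×0.886) = 1.414/1.467808 = 0.96334.
Then combine with the cruiser (S'→S): u = (0.96334 + 0.755)/(1 + 0.96334×0.755) = 1.71834/1.7273217 = 0.9948.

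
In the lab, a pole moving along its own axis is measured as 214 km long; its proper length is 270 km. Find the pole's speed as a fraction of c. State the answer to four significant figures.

0.6098c

Length contraction gives γ = L₀/L = 270/214 = 1.2617.
β = √(1 − 1/γ²) = √0.371815 = 0.6098.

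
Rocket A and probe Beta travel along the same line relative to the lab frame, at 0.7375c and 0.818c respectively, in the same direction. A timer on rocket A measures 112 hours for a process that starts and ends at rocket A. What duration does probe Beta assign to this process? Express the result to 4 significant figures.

114.4 hours

The velocity of rocket A relative to probe Beta is (0.7375 − 0.818)c / (1 − 0.7375×0.818) = −0.20291c; relative speed 0.20291c.
γ for this relative speed: γ = 1/√(1 − 0.0411725) = 1.0212.
Rocket A's interval is proper; time dilation gives Δt_B = γΔτ = 1.0212 × 112 hours = 114.4 hours.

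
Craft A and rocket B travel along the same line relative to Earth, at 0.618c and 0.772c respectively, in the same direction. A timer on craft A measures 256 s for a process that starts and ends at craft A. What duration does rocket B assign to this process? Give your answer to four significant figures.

267.9 s

Transform craft A's velocity into rocket B's frame: (0.618 − 0.772)/(1 − 0.618·0.772) = −0.154/0.522904, so the relative speed is 0.29451c.
γ for this relative speed: γ = 1/√(1 − 0.0867361) = 1.0464.
Craft A's interval is proper; time dilation gives Δt_B = γΔτ = 1.0464 × 256 s = 267.9 s.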